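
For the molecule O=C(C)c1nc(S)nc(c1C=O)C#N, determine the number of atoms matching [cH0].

The query [cH0] means: aromatic carbon with no attached hydrogen (substituted or ring-fusion).
Check the 14 heavy atoms by environment: 2× n (aromatic, H0) → no; 4× c (aromatic, H0) → match; 1× S (H1) → no; 2× C (H0) → no; 1× N (H0) → no; 1× C (H1) → no; 2× O (H0) → no; 1× C (H3) → no.
That gives 4 matching atoms.

4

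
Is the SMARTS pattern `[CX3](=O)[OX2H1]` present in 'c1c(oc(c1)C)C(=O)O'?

The pattern [CX3](=O)[OX2H1] describes an sp2 carbon double-bonded to O and single-bonded to an -OH oxygen — a carboxylic acid.
The molecule carries a carboxylic acid group (-C(=O)OH), whose atoms satisfy every constraint of the query, so the pattern matches.

Yes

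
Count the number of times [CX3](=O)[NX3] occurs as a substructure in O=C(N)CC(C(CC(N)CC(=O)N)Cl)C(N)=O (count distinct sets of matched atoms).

3

[CX3](=O)[NX3] is the SMARTS for an amide: a carbonyl carbon bonded to a trivalent nitrogen.
The molecule carries 3 separate instances of a primary amide (-C(=O)NH2) meeting every constraint; each maps to a distinct set of atoms, giving 3 matches.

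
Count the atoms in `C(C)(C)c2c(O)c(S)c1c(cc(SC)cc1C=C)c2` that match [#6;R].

10

The query [#6;R] means: carbon that is part of a ring.
Check the 19 heavy atoms by environment: 10× c (aromatic, in 6-ring) → match; 6× C (acyclic) → no; 2× S (acyclic) → no; 1× O (acyclic) → no.
That gives 10 matching atoms.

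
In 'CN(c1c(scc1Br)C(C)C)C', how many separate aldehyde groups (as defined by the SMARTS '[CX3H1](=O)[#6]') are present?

0

[CX3H1](=O)[#6] is the SMARTS for an aldehyde: an sp2 carbon with one H, double-bonded to O and single-bonded to carbon.
No fragment in the molecule satisfies every constraint, giving 0 matches.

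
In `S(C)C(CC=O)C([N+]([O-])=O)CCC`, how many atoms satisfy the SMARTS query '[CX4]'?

7

The query [CX4] means: C with X4: aliphatic carbon with exactly 4 total connections (bonds + H).
Check the 13 heavy atoms by environment: 7× C (X4) → match; 1× N (charge +1, X3) → no; 1× O (charge -1, X1) → no; 2× O (X1) → no; 1× S (X2) → no; 1× C (X3) → no.
That gives 7 matching atoms.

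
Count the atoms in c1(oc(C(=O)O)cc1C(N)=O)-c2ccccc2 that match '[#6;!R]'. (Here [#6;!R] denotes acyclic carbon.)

2

Check the 17 heavy atoms by environment: 1× o (aromatic, in 5-ring) → no; 4× c (aromatic, in 5-ring) → no; 6× c (aromatic, in 6-ring) → no; 2× C (acyclic) → match; 3× O (acyclic) → no; 1× N (acyclic) → no.
That gives 2 matching atoms.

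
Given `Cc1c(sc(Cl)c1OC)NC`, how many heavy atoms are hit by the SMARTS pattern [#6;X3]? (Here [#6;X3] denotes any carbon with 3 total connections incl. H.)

The query [#6;X3] means: any carbon (aromatic or not) with three total connections.
Check the 11 heavy atoms by environment: 1× s (aromatic, X2) → no; 4× c (aromatic, X3) → match; 1× Cl (X1) → no; 1× N (X3) → no; 3× C (X4) → no; 1× O (X2) → no.
That gives 4 matching atoms.

4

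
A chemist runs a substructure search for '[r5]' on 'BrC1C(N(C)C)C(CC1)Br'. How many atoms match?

The query [r5] means: r5 matches atoms in a five-membered ring.
Check the 10 heavy atoms by environment: 5× C (in 5-ring) → match; 1× N (acyclic) → no; 2× C (acyclic) → no; 2× Br (acyclic) → no.
That gives 5 matching atoms.

5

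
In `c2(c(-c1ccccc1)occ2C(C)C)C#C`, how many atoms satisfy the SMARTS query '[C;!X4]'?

The query [C;!X4] means: aliphatic carbon that does not have four total connections.
Check the 16 heavy atoms by environment: 1× o (aromatic, X2) → no; 10× c (aromatic, X3) → no; 3× C (X4) → no; 2× C (X2) → match.
That gives 2 matching atoms.

2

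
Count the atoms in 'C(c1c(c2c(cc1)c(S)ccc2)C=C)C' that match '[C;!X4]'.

2

The query [C;!X4] means: aliphatic carbon that does not have four total connections.
Check the 15 heavy atoms by environment: 10× c (aromatic, X3) → no; 1× S (X2) → no; 2× C (X4) → no; 2× C (X3) → match.
That gives 2 matching atoms.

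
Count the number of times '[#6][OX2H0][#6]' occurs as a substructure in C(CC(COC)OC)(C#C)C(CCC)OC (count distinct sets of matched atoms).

3

[#6][OX2H0][#6] is the SMARTS for an ether: an aliphatic oxygen bridging two carbons with no H on the oxygen.
The molecule carries 3 separate instances of a methoxy ether (-OCH3) meeting every constraint; each maps to a distinct set of atoms, giving 3 matches.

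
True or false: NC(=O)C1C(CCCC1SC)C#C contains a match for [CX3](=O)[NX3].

True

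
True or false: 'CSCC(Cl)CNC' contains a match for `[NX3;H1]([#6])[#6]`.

The pattern [NX3;H1]([#6])[#6] describes a trivalent nitrogen with one H, bonded to two carbons — a secondary amine.
The molecule carries an N-methylamino group (-NHCH3), whose atoms satisfy every constraint of the query, so the pattern matches.

True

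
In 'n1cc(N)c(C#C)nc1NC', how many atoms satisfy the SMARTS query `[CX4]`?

1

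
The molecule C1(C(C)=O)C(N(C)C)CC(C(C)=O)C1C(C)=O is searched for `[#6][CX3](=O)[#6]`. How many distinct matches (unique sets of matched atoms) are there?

3

[#6][CX3](=O)[#6] is the SMARTS for a ketone: a carbonyl carbon (no H) flanked by two carbons.
The molecule carries 3 separate instances of an acetyl/ketone group (-C(=O)CH3) meeting every constraint; each maps to a distinct set of atoms, giving 3 matches.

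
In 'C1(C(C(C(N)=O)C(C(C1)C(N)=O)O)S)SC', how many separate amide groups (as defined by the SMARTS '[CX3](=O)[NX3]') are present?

[CX3](=O)[NX3] is the SMARTS for an amide: a carbonyl carbon bonded to a trivalent nitrogen.
The molecule carries 2 separate instances of a primary amide (-C(=O)NH2) meeting every constraint; each maps to a distinct set of atoms, giving 2 matches.

2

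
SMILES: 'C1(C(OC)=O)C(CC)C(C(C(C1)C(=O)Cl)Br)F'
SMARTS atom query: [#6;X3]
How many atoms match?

2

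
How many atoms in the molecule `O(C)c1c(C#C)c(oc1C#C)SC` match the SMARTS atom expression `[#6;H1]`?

The query [#6;H1] means: any carbon bearing exactly one hydrogen.
Check the 13 heavy atoms by environment: 1× o (aromatic, H0) → no; 4× c (aromatic, H0) → no; 1× S (H0) → no; 2× C (H3) → no; 2× C (H0) → no; 2× C (H1) → match; 1× O (H0) → no.
That gives 2 matching atoms.

2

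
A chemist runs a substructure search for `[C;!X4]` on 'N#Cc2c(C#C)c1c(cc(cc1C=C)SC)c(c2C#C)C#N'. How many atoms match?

The query [C;!X4] means: aliphatic carbon that does not have four total connections.
Check the 22 heavy atoms by environment: 10× c (aromatic, X3) → no; 6× C (X2) → match; 2× N (X1) → no; 2× C (X3) → match; 1× S (X2) → no; 1× C (X4) → no.
Summing the matching environments: 6 + 2 = 8 matching atoms.

8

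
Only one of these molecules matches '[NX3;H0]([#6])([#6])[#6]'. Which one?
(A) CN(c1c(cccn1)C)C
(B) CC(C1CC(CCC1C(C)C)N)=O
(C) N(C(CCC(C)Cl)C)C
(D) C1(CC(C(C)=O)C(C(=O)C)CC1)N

A

[NX3;H0]([#6])([#6])[#6] describes a trivalent nitrogen with no H, bonded to three carbons (a tertiary amine).
(A) contains a dimethylamino group (-N(CH3)2), which satisfies every atom and bond constraint.
(B) has a primary amino group (-NH2) but the nitrogen has H2, not H0 with three carbons.
(C) has an N-methylamino group (-NHCH3) but the nitrogen still has one H (H1), not H0.
(D) has a primary amino group (-NH2) but the nitrogen has H2, not H0 with three carbons.
So the answer is (A).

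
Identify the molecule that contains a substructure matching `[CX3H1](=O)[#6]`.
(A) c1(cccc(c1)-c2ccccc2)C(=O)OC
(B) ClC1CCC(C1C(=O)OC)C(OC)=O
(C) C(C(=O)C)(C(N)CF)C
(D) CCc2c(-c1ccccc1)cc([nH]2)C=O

[CX3H1](=O)[#6] describes an sp2 carbon with one H, double-bonded to O and single-bonded to carbon (an aldehyde).
(A) has a methyl-ester group (-C(=O)OCH3) but the carbonyl carbon has H0, not H1.
(B) has a methyl-ester group (-C(=O)OCH3) but the carbonyl carbon has H0, not H1.
(C) has an acetyl/ketone group (-C(=O)CH3) but the carbonyl carbon has H0 (two carbon neighbours), not H1.
(D) contains an aldehyde (-CHO), which satisfies every atom and bond constraint.
So the answer is (D).

D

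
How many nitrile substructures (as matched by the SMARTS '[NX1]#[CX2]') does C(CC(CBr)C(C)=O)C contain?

0

[NX1]#[CX2] is the SMARTS for a nitrile: a nitrogen triple-bonded to a two-connected carbon.
No fragment in the molecule satisfies every constraint, giving 0 matches.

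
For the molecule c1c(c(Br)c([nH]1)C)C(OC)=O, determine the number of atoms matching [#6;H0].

4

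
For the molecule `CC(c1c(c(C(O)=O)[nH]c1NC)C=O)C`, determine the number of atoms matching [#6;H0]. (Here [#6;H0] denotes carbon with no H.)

5

Check the 15 heavy atoms by environment: 1× n (aromatic, H1) → no; 4× c (aromatic, H0) → match; 2× C (H1) → no; 2× O (H0) → no; 1× N (H1) → no; 3× C (H3) → no; 1× C (H0) → match; 1× O (H1) → no.
Summing the matching environments: 4 + 1 = 5 matching atoms.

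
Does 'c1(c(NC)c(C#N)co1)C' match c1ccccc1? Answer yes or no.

The pattern c1ccccc1 describes six aromatic carbons in a ring — a benzene ring.
The closest candidate here is a methyl group (-CH3), but no six-membered all-carbon aromatic ring is present. No other fragment satisfies the full query, so there is no match.

No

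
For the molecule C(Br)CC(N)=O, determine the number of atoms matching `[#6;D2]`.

2

The query [#6;D2] means: any carbon bonded to exactly two heavy atoms.
Check the 6 heavy atoms by environment: 2× C (D2) → match; 1× Br (D1) → no; 1× C (D3) → no; 1× O (D1) → no; 1× N (D1) → no.
That gives 2 matching atoms.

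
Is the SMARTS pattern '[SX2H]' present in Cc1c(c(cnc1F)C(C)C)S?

Yes

The pattern [SX2H] describes an aliphatic sulfur with two connections, one being H — a thiol.
The molecule carries a thiol (-SH), whose atoms satisfy every constraint of the query, so the pattern matches.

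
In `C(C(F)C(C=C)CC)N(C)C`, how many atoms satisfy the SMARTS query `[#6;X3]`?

2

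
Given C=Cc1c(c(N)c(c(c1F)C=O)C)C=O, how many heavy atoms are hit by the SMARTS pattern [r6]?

6

Check the 15 heavy atoms by environment: 6× c (aromatic, in 6-ring) → match; 5× C (acyclic) → no; 2× O (acyclic) → no; 1× N (acyclic) → no; 1× F (acyclic) → no.
That gives 6 matching atoms.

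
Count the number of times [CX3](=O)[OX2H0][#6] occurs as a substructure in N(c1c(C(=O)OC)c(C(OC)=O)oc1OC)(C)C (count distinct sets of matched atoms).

2

[CX3](=O)[OX2H0][#6] is the SMARTS for an ester: a carbonyl carbon bonded to an oxygen that is itself bonded to carbon (no H on that O).
The molecule carries 2 separate instances of a methyl-ester group (-C(=O)OCH3) meeting every constraint; each maps to a distinct set of atoms, giving 2 matches.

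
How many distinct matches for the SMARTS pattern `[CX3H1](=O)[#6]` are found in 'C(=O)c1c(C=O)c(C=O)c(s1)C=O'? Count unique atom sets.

4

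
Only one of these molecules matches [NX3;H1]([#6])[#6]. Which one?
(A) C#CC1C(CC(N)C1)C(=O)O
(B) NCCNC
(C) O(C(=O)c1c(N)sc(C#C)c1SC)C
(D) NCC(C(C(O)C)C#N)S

B

[NX3;H1]([#6])[#6] describes a trivalent nitrogen with one H, bonded to two carbons (a secondary amine).
(A) has a primary amino group (-NH2) but the nitrogen has H2 and only one carbon neighbour.
(B) contains an N-methylamino group (-NHCH3), which satisfies every atom and bond constraint.
(C) has a primary amino group (-NH2) but the nitrogen has H2 and only one carbon neighbour.
(D) has a primary amino group (-NH2) but the nitrogen has H2 and only one carbon neighbour.
So the answer is (B).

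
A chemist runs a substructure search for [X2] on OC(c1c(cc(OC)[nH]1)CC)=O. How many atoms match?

2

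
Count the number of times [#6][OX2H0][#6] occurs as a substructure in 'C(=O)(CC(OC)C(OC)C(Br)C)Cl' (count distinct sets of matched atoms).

2

[#6][OX2H0][#6] is the SMARTS for an ether: an aliphatic oxygen bridging two carbons with no H on the oxygen.
The molecule carries 2 separate instances of a methoxy ether (-OCH3) meeting every constraint; each maps to a distinct set of atoms, giving 2 matches.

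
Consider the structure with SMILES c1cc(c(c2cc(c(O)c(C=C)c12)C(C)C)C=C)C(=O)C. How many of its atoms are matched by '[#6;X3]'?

15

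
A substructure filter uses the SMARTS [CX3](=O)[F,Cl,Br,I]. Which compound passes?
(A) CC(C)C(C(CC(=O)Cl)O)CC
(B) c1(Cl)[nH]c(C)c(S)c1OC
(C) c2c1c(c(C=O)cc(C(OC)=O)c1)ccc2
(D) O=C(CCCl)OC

[CX3](=O)[F,Cl,Br,I] describes a carbonyl carbon bonded to a halogen (an acyl halide).
(A) contains an acyl chloride (-C(=O)Cl), which satisfies every atom and bond constraint.
(B) has a chloro substituent but the Cl is not on a carbonyl carbon.
(C) has a methyl-ester group (-C(=O)OCH3) but the carbonyl is bonded to -O-C, not to a halogen.
(D) has a methyl-ester group (-C(=O)OCH3) but the carbonyl is bonded to -O-C, not to a halogen.
So the answer is (A).

A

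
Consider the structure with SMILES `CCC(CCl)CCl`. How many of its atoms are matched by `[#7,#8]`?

0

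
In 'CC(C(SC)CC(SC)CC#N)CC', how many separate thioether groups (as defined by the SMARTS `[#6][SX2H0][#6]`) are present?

[#6][SX2H0][#6] is the SMARTS for a thioether: an aliphatic sulfur bridging two carbons with no H on the sulfur.
The molecule carries 2 separate instances of a methylthio ether (-SCH3) meeting every constraint; each maps to a distinct set of atoms, giving 2 matches.

2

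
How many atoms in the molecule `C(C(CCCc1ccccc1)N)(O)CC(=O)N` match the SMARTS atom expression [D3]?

4

The query [D3] means: atom with exactly three heavy-atom neighbours.
Check the 17 heavy atoms by environment: 4× C (D2) → no; 3× C (D3) → match; 2× N (D1) → no; 2× O (D1) → no; 1× c (aromatic, D3) → match; 5× c (aromatic, D2) → no.
Summing the matching environments: 3 + 1 = 4 matching atoms.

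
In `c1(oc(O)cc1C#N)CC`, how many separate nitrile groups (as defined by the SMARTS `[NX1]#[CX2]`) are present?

1

[NX1]#[CX2] is the SMARTS for a nitrile: a nitrogen triple-bonded to a two-connected carbon.
Exactly one fragment in the molecule meets all constraints, giving 1 match.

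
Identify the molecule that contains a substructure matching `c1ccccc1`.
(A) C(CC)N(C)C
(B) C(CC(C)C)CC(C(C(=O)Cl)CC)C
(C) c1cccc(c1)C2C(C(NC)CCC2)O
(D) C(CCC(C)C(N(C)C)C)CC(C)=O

C

c1ccccc1 describes six aromatic carbons in a ring (a benzene ring).
(A) has a methyl group (-CH3) but no six-membered all-carbon aromatic ring is present.
(B) has a methyl group (-CH3) but no six-membered all-carbon aromatic ring is present.
(C) contains a phenyl ring, which satisfies every atom and bond constraint.
(D) has a methyl group (-CH3) but no six-membered all-carbon aromatic ring is present.
So the answer is (C).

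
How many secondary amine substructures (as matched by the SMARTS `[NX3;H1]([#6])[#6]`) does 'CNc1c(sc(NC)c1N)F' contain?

[NX3;H1]([#6])[#6] is the SMARTS for a secondary amine: a trivalent nitrogen with one H, bonded to two carbons.
The molecule carries 2 separate instances of an N-methylamino group (-NHCH3) meeting every constraint; each maps to a distinct set of atoms, giving 2 matches.

2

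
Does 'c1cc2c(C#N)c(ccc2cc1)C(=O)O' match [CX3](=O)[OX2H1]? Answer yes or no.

Yes

The pattern [CX3](=O)[OX2H1] describes an sp2 carbon double-bonded to O and single-bonded to an -OH oxygen — a carboxylic acid.
The molecule carries a carboxylic acid group (-C(=O)OH), whose atoms satisfy every constraint of the query, so the pattern matches.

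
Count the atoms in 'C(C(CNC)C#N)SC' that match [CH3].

2

The query [CH3] means: aliphatic carbon with exactly three hydrogens.
Check the 9 heavy atoms by environment: 2× C (H2) → no; 1× C (H1) → no; 1× C (H0) → no; 1× N (H0) → no; 1× S (H0) → no; 2× C (H3) → match; 1× N (H1) → no.
That gives 2 matching atoms.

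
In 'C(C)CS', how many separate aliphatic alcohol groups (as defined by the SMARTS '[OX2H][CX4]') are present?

0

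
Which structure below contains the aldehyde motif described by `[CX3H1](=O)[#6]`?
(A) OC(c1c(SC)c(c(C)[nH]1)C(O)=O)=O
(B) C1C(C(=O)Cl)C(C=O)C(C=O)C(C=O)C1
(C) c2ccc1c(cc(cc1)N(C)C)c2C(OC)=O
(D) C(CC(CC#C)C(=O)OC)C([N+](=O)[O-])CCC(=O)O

B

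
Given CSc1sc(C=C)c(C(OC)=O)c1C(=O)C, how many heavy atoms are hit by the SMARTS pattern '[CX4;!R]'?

3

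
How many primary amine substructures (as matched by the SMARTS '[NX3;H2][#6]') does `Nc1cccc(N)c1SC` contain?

2

[NX3;H2][#6] is the SMARTS for a primary amine: a trivalent nitrogen with two H attached to carbon.
The molecule carries 2 separate instances of a primary amino group (-NH2) meeting every constraint; each maps to a distinct set of atoms, giving 2 matches.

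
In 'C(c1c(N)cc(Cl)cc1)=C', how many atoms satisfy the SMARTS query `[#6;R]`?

6

The query [#6;R] means: carbon that is part of a ring.
Check the 10 heavy atoms by environment: 6× c (aromatic, in 6-ring) → match; 2× C (acyclic) → no; 1× Cl (acyclic) → no; 1× N (acyclic) → no.
That gives 6 matching atoms.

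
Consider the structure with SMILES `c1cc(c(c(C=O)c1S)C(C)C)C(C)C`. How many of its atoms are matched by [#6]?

13

Check the 15 heavy atoms by environment: 6× c (aromatic) → match; 1× S → no; 7× C → match; 1× O → no.
Summing the matching environments: 6 + 7 = 13 matching atoms.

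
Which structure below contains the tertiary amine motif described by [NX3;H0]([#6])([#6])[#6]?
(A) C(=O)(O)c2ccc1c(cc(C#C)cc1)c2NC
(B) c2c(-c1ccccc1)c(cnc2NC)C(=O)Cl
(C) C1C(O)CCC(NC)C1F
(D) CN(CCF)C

D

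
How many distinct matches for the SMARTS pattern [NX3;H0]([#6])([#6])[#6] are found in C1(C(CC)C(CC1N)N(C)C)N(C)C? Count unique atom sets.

[NX3;H0]([#6])([#6])[#6] is the SMARTS for a tertiary amine: a trivalent nitrogen with no H, bonded to three carbons.
The molecule carries 2 separate instances of a dimethylamino group (-N(CH3)2) meeting every constraint; each maps to a distinct set of atoms, giving 2 matches.

2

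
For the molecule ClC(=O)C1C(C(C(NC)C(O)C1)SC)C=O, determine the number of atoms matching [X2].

Check the 16 heavy atoms by environment: 8× C (X4) → no; 1× N (X3) → no; 1× O (X2) → match; 2× C (X3) → no; 2× O (X1) → no; 1× Cl (X1) → no; 1× S (X2) → match.
Summing the matching environments: 1 + 1 = 2 matching atoms.

2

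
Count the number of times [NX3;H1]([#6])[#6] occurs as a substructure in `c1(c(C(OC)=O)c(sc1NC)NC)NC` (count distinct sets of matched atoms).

3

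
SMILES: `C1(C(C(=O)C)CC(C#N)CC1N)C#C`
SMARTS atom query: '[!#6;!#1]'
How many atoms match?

Check the 14 heavy atoms by environment: 11× C → no; 2× N → match; 1× O → match.
Summing the matching environments: 2 + 1 = 3 matching atoms.

3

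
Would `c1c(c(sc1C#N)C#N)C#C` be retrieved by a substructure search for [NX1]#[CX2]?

Yes

The pattern [NX1]#[CX2] describes a nitrogen triple-bonded to a two-connected carbon — a nitrile.
The molecule carries a nitrile (-C#N), whose atoms satisfy every constraint of the query, so the pattern matches.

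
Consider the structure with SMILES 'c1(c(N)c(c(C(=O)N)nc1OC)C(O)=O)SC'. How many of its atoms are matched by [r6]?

6

The query [r6] means: r6 matches atoms in a six-membered ring.
Check the 17 heavy atoms by environment: 1× n (aromatic, in 6-ring) → match; 5× c (aromatic, in 6-ring) → match; 1× S (acyclic) → no; 4× C (acyclic) → no; 4× O (acyclic) → no; 2× N (acyclic) → no.
Summing the matching environments: 1 + 5 = 6 matching atoms.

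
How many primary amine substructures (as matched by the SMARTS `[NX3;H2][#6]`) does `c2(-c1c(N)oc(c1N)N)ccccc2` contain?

3

[NX3;H2][#6] is the SMARTS for a primary amine: a trivalent nitrogen with two H attached to carbon.
The molecule carries 3 separate instances of a primary amino group (-NH2) meeting every constraint; each maps to a distinct set of atoms, giving 3 matches.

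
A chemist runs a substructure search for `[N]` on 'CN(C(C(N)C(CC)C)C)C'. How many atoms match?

2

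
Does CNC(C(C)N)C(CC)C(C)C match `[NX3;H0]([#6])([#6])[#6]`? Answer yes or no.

No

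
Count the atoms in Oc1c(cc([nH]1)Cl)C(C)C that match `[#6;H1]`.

2

The query [#6;H1] means: any carbon bearing exactly one hydrogen.
Check the 10 heavy atoms by environment: 1× n (aromatic, H1) → no; 3× c (aromatic, H0) → no; 1× c (aromatic, H1) → match; 1× O (H1) → no; 1× C (H1) → match; 2× C (H3) → no; 1× Cl (H0) → no.
Summing the matching environments: 1 + 1 = 2 matching atoms.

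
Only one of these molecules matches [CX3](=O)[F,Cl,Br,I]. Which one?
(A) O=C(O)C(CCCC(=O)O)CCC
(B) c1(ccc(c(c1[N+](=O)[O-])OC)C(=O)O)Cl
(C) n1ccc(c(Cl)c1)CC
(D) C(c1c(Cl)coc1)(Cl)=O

[CX3](=O)[F,Cl,Br,I] describes a carbonyl carbon bonded to a halogen (an acyl halide).
(A) has a carboxylic acid group (-C(=O)OH) but the carbonyl is bonded to -OH, not to a halogen.
(B) has a chloro substituent but the Cl is not on a carbonyl carbon.
(C) has a chloro substituent but the Cl is not on a carbonyl carbon.
(D) contains an acyl chloride (-C(=O)Cl), which satisfies every atom and bond constraint.
So the answer is (D).

D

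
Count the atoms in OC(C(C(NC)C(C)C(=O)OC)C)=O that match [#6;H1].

3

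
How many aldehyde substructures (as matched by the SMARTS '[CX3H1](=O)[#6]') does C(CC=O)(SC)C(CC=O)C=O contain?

[CX3H1](=O)[#6] is the SMARTS for an aldehyde: an sp2 carbon with one H, double-bonded to O and single-bonded to carbon.
The molecule carries 3 separate instances of an aldehyde (-CHO) meeting every constraint; each maps to a distinct set of atoms, giving 3 matches.

3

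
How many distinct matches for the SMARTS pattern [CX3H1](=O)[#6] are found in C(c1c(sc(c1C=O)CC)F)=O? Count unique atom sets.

2

[CX3H1](=O)[#6] is the SMARTS for an aldehyde: an sp2 carbon with one H, double-bonded to O and single-bonded to carbon.
The molecule carries 2 separate instances of an aldehyde (-CHO) meeting every constraint; each maps to a distinct set of atoms, giving 2 matches.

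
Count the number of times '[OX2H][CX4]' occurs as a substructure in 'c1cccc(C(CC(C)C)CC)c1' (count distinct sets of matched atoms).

[OX2H][CX4] is the SMARTS for an aliphatic alcohol: a hydroxyl oxygen bound to an sp3 (X4) carbon.
No fragment in the molecule satisfies every constraint, giving 0 matches.

0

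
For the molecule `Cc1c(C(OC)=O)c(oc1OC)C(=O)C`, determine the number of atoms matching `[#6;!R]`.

6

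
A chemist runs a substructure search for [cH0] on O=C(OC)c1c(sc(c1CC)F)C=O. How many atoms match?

The query [cH0] means: aromatic carbon with no attached hydrogen (substituted or ring-fusion).
Check the 14 heavy atoms by environment: 1× s (aromatic, H0) → no; 4× c (aromatic, H0) → match; 1× F (H0) → no; 1× C (H1) → no; 3× O (H0) → no; 1× C (H0) → no; 2× C (H3) → no; 1× C (H2) → no.
That gives 4 matching atoms.

4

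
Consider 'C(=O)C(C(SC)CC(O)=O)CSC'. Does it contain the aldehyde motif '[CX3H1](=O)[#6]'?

The pattern [CX3H1](=O)[#6] describes an sp2 carbon with one H, double-bonded to O and single-bonded to carbon — an aldehyde.
The molecule carries an aldehyde (-CHO), whose atoms satisfy every constraint of the query, so the pattern matches.

Yes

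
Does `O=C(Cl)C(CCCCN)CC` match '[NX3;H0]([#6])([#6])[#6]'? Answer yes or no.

No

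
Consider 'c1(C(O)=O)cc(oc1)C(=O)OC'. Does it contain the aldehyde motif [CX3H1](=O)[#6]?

No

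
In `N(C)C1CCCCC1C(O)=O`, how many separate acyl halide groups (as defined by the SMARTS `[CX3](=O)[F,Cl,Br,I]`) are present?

[CX3](=O)[F,Cl,Br,I] is the SMARTS for an acyl halide: a carbonyl carbon bonded to a halogen.
The molecule has a carboxylic acid group (-C(=O)OH), but the carbonyl is bonded to -OH, not to a halogen; nothing else fits, so there are 0 matches.

0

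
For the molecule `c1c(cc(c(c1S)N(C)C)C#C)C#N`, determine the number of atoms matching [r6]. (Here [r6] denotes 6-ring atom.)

6

The query [r6] means: r6 matches atoms in a six-membered ring.
Check the 14 heavy atoms by environment: 6× c (aromatic, in 6-ring) → match; 5× C (acyclic) → no; 2× N (acyclic) → no; 1× S (acyclic) → no.
That gives 6 matching atoms.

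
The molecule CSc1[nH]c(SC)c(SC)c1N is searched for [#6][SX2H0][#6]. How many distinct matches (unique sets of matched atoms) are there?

3

[#6][SX2H0][#6] is the SMARTS for a thioether: an aliphatic sulfur bridging two carbons with no H on the sulfur.
The molecule carries 3 separate instances of a methylthio ether (-SCH3) meeting every constraint; each maps to a distinct set of atoms, giving 3 matches.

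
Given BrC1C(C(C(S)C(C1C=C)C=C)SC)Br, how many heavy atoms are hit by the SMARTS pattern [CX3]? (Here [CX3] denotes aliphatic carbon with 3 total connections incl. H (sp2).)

The query [CX3] means: C with X3: aliphatic carbon with exactly 3 total connections.
Check the 15 heavy atoms by environment: 7× C (X4) → no; 2× Br (X1) → no; 4× C (X3) → match; 2× S (X2) → no.
That gives 4 matching atoms.

4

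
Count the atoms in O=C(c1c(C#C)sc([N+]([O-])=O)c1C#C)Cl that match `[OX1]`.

3

Check the 15 heavy atoms by environment: 1× s (aromatic, X2) → no; 4× c (aromatic, X3) → no; 1× N (charge +1, X3) → no; 1× O (charge -1, X1) → match; 2× O (X1) → match; 1× C (X3) → no; 1× Cl (X1) → no; 4× C (X2) → no.
Summing the matching environments: 1 + 2 = 3 matching atoms.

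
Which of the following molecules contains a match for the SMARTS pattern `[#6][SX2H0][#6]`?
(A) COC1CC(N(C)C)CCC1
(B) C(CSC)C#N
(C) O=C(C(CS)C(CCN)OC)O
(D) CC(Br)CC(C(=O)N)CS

B

[#6][SX2H0][#6] describes an aliphatic sulfur bridging two carbons with no H on the sulfur (a thioether).
(A) has a methoxy ether (-OCH3) but the bridging atom is O, not S.
(B) contains a methylthio ether (-SCH3), which satisfies every atom and bond constraint.
(C) has a thiol (-SH) but the sulfur has H1, not H0 bridging two carbons.
(D) has a thiol (-SH) but the sulfur has H1, not H0 bridging two carbons.
So the answer is (B).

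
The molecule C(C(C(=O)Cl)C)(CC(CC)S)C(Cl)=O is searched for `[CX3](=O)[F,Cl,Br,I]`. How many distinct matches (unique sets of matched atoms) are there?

[CX3](=O)[F,Cl,Br,I] is the SMARTS for an acyl halide: a carbonyl carbon bonded to a halogen.
The molecule carries 2 separate instances of an acyl chloride (-C(=O)Cl) meeting every constraint; each maps to a distinct set of atoms, giving 2 matches.

2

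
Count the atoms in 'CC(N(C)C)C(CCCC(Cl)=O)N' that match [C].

The query [C] means: uppercase C matches aliphatic (non-aromatic) carbon only.
Check the 13 heavy atoms by environment: 9× C → match; 2× N → no; 1× O → no; 1× Cl → no.
That gives 9 matching atoms.

9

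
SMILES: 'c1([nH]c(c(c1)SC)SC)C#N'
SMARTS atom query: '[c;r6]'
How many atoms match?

0

Check the 11 heavy atoms by environment: 1× n (aromatic, in 5-ring) → no; 4× c (aromatic, in 5-ring) → no; 3× C (acyclic) → no; 1× N (acyclic) → no; 2× S (acyclic) → no.
No environment satisfies the query, so 0 matching atoms.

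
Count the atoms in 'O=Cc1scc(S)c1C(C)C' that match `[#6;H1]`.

3

Check the 11 heavy atoms by environment: 1× s (aromatic, H0) → no; 1× c (aromatic, H1) → match; 3× c (aromatic, H0) → no; 1× S (H1) → no; 2× C (H1) → match; 2× C (H3) → no; 1× O (H0) → no.
Summing the matching environments: 1 + 2 = 3 matching atoms.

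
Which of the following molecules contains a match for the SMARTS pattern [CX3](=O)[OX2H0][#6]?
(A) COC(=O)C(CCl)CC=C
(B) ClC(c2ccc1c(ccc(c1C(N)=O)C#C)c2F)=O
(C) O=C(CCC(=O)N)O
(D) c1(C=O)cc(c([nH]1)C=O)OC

A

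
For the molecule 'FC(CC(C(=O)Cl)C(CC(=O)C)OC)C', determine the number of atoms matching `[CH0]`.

Check the 15 heavy atoms by environment: 3× C (H3) → no; 3× C (H1) → no; 2× C (H2) → no; 2× C (H0) → match; 3× O (H0) → no; 1× Cl (H0) → no; 1× F (H0) → no.
That gives 2 matching atoms.

2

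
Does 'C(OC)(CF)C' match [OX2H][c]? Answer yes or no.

The pattern [OX2H][c] describes a hydroxyl oxygen attached to an aromatic carbon — a phenol.
The closest candidate here is a methoxy ether (-OCH3), but the oxygen has H0, not H1. No other fragment satisfies the full query, so there is no match.

No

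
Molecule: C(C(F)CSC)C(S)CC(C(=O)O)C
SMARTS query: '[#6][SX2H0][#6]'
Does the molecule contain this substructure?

The pattern [#6][SX2H0][#6] describes an aliphatic sulfur bridging two carbons with no H on the sulfur — a thioether.
The molecule carries a methylthio ether (-SCH3), whose atoms satisfy every constraint of the query, so the pattern matches.

Yes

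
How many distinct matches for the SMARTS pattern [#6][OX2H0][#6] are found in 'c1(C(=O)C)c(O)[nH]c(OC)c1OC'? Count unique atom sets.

[#6][OX2H0][#6] is the SMARTS for an ether: an aliphatic oxygen bridging two carbons with no H on the oxygen.
The molecule carries 2 separate instances of a methoxy ether (-OCH3) meeting every constraint; each maps to a distinct set of atoms, giving 2 matches.

2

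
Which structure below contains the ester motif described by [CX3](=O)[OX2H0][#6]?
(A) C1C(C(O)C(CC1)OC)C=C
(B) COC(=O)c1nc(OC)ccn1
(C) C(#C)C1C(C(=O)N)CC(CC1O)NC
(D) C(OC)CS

B

[CX3](=O)[OX2H0][#6] describes a carbonyl carbon bonded to an oxygen that is itself bonded to carbon (no H on that O) (an ester).
(A) has a methoxy ether (-OCH3) but the ether oxygen is not adjacent to a C=O carbon.
(B) contains a methyl-ester group (-C(=O)OCH3), which satisfies every atom and bond constraint.
(C) has a primary amide (-C(=O)NH2) but the carbonyl is bonded to N, not to an O-C linkage.
(D) has a methoxy ether (-OCH3) but the ether oxygen is not adjacent to a C=O carbon.
So the answer is (B).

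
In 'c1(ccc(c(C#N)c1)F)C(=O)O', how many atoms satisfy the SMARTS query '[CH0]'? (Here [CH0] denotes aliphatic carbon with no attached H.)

2

The query [CH0] means: aliphatic carbon with no attached hydrogen.
Check the 12 heavy atoms by environment: 3× c (aromatic, H0) → no; 3× c (aromatic, H1) → no; 2× C (H0) → match; 1× N (H0) → no; 1× F (H0) → no; 1× O (H0) → no; 1× O (H1) → no.
That gives 2 matching atoms.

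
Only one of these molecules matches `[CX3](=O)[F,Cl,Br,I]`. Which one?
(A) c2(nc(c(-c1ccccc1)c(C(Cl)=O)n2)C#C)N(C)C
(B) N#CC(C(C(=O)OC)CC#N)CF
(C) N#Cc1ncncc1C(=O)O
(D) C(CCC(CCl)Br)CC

A

[CX3](=O)[F,Cl,Br,I] describes a carbonyl carbon bonded to a halogen (an acyl halide).
(A) contains an acyl chloride (-C(=O)Cl), which satisfies every atom and bond constraint.
(B) has a methyl-ester group (-C(=O)OCH3) but the carbonyl is bonded to -O-C, not to a halogen.
(C) has a carboxylic acid group (-C(=O)OH) but the carbonyl is bonded to -OH, not to a halogen.
(D) has a chloro substituent but the Cl is not on a carbonyl carbon.
So the answer is (A).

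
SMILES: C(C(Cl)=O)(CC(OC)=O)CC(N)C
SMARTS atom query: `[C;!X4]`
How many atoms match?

The query [C;!X4] means: aliphatic carbon that does not have four total connections.
Check the 13 heavy atoms by environment: 6× C (X4) → no; 2× C (X3) → match; 2× O (X1) → no; 1× O (X2) → no; 1× N (X3) → no; 1× Cl (X1) → no.
That gives 2 matching atoms.

2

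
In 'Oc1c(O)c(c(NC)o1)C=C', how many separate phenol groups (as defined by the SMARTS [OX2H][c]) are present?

2

[OX2H][c] is the SMARTS for a phenol: a hydroxyl oxygen attached to an aromatic carbon.
The molecule carries 2 separate instances of a hydroxyl group (-OH) meeting every constraint; each maps to a distinct set of atoms, giving 2 matches.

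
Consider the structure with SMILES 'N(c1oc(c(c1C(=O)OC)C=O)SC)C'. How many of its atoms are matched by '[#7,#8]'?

The query [#7,#8] means: nitrogen or oxygen (comma = OR).
Check the 15 heavy atoms by environment: 1× o (aromatic) → match; 4× c (aromatic) → no; 5× C → no; 3× O → match; 1× N → match; 1× S → no.
Summing the matching environments: 1 + 3 + 1 = 5 matching atoms.

5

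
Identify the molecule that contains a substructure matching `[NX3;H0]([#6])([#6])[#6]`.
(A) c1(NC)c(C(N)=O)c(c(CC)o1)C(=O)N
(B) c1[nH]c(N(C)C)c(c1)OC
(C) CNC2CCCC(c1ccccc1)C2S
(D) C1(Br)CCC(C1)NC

B

[NX3;H0]([#6])([#6])[#6] describes a trivalent nitrogen with no H, bonded to three carbons (a tertiary amine).
(A) has a primary amide (-C(=O)NH2) but the amide nitrogen has H2 and only one carbon neighbour.
(B) contains a dimethylamino group (-N(CH3)2), which satisfies every atom and bond constraint.
(C) has an N-methylamino group (-NHCH3) but the nitrogen still has one H (H1), not H0.
(D) has an N-methylamino group (-NHCH3) but the nitrogen still has one H (H1), not H0.
So the answer is (B).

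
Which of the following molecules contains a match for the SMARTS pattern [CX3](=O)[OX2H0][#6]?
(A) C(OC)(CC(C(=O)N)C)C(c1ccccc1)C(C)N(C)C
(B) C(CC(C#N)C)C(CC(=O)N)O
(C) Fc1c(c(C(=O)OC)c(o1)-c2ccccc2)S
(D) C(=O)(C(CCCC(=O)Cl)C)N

C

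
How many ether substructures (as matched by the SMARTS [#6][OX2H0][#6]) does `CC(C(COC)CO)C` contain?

[#6][OX2H0][#6] is the SMARTS for an ether: an aliphatic oxygen bridging two carbons with no H on the oxygen.
Exactly one fragment in the molecule meets all constraints, giving 1 match.

1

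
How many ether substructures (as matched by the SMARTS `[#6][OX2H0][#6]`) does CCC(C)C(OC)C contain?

[#6][OX2H0][#6] is the SMARTS for an ether: an aliphatic oxygen bridging two carbons with no H on the oxygen.
Exactly one fragment in the molecule meets all constraints, giving 1 match.

1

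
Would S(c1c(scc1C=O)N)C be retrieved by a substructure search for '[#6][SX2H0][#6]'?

The pattern [#6][SX2H0][#6] describes an aliphatic sulfur bridging two carbons with no H on the sulfur — a thioether.
The molecule carries a methylthio ether (-SCH3), whose atoms satisfy every constraint of the query, so the pattern matches.

Yes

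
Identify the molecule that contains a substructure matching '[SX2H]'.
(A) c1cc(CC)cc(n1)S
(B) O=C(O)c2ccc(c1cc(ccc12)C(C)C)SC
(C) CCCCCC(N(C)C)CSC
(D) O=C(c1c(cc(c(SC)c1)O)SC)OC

A

[SX2H] describes an aliphatic sulfur with two connections, one being H (a thiol).
(A) contains a thiol (-SH), which satisfies every atom and bond constraint.
(B) has a methylthio ether (-SCH3) but the sulfur has H0 (bonded to two carbons), not H1.
(C) has a methylthio ether (-SCH3) but the sulfur has H0 (bonded to two carbons), not H1.
(D) has a hydroxyl group (-OH) but it is an -OH, not an -SH.
So the answer is (A).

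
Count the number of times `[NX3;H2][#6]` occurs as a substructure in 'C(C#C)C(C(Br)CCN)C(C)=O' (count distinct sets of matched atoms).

1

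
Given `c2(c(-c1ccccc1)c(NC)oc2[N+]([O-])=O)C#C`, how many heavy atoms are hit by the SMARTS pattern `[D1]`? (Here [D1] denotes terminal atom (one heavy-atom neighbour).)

4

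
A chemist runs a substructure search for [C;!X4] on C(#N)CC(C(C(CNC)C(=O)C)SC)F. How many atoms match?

2

The query [C;!X4] means: aliphatic carbon that does not have four total connections.
Check the 15 heavy atoms by environment: 8× C (X4) → no; 1× F (X1) → no; 1× N (X3) → no; 1× C (X2) → match; 1× N (X1) → no; 1× C (X3) → match; 1× O (X1) → no; 1× S (X2) → no.
Summing the matching environments: 1 + 1 = 2 matching atoms.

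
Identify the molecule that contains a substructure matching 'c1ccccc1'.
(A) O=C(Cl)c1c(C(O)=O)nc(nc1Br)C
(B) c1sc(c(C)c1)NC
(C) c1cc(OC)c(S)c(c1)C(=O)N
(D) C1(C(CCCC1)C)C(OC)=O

C

c1ccccc1 describes six aromatic carbons in a ring (a benzene ring).
(A) has a methyl group (-CH3) but no six-membered all-carbon aromatic ring is present.
(B) has a methyl group (-CH3) but no six-membered all-carbon aromatic ring is present.
(C) contains the required atom environment, so the pattern matches.
(D) has a methyl group (-CH3) but no six-membered all-carbon aromatic ring is present.
So the answer is (C).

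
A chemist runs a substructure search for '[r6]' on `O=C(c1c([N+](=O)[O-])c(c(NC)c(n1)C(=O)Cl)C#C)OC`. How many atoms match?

6

The query [r6] means: r6 matches atoms in a six-membered ring.
Check the 20 heavy atoms by environment: 1× n (aromatic, in 6-ring) → match; 5× c (aromatic, in 6-ring) → match; 6× C (acyclic) → no; 4× O (acyclic) → no; 1× Cl (acyclic) → no; 1× N (charge +1, acyclic) → no; 1× O (charge -1, acyclic) → no; 1× N (acyclic) → no.
Summing the matching environments: 1 + 5 = 6 matching atoms.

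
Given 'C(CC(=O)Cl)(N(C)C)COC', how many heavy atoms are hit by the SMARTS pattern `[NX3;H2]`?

0

The query [NX3;H2] means: aliphatic N with 3 total connections, two of them H — an -NH2 nitrogen (amine or amide).
Check the 11 heavy atoms by environment: 2× C (H2, X4) → no; 1× C (H1, X4) → no; 1× C (H0, X3) → no; 1× O (H0, X1) → no; 1× Cl (H0, X1) → no; 1× O (H0, X2) → no; 3× C (H3, X4) → no; 1× N (H0, X3) → no.
No environment satisfies the query, so 0 matching atoms.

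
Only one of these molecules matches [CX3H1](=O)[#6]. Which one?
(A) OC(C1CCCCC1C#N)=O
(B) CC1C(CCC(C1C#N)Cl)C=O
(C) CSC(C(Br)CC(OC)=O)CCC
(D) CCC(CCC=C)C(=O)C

B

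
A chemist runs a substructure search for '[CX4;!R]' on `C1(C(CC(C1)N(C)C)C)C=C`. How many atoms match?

3

The query [CX4;!R] means: aliphatic carbon with four total connections, not in a ring.
Check the 11 heavy atoms by environment: 5× C (X4, in 5-ring) → no; 2× C (X3, acyclic) → no; 3× C (X4, acyclic) → match; 1× N (X3, acyclic) → no.
That gives 3 matching atoms.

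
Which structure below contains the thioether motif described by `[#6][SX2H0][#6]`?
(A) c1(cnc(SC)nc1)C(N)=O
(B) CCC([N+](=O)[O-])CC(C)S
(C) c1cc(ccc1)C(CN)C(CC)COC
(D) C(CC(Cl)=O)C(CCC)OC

[#6][SX2H0][#6] describes an aliphatic sulfur bridging two carbons with no H on the sulfur (a thioether).
(A) contains a methylthio ether (-SCH3), which satisfies every atom and bond constraint.
(B) has a thiol (-SH) but the sulfur has H1, not H0 bridging two carbons.
(C) has a methoxy ether (-OCH3) but the bridging atom is O, not S.
(D) has a methoxy ether (-OCH3) but the bridging atom is O, not S.
So the answer is (A).

A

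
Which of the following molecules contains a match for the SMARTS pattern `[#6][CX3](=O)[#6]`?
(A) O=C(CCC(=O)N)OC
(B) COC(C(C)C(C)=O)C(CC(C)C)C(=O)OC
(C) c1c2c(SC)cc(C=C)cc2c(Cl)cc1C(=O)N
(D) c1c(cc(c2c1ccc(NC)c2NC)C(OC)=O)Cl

[#6][CX3](=O)[#6] describes a carbonyl carbon (no H) flanked by two carbons (a ketone).
(A) has a methyl-ester group (-C(=O)OCH3) but one neighbour of the carbonyl carbon is O, not C.
(B) contains an acetyl/ketone group (-C(=O)CH3), which satisfies every atom and bond constraint.
(C) has a primary amide (-C(=O)NH2) but one neighbour of the carbonyl carbon is N, not C.
(D) has a methyl-ester group (-C(=O)OCH3) but one neighbour of the carbonyl carbon is O, not C.
So the answer is (B).

B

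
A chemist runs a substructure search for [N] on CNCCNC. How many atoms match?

The query [N] means: uppercase N matches aliphatic (non-aromatic) nitrogen only.
Check the 6 heavy atoms by environment: 4× C → no; 2× N → match.
That gives 2 matching atoms.

2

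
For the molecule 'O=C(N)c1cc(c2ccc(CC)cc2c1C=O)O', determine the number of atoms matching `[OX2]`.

1

The query [OX2] means: aliphatic oxygen with two total connections — ether, hydroxyl, or ester single-bond O.
Check the 18 heavy atoms by environment: 10× c (aromatic, X3) → no; 2× C (X3) → no; 2× O (X1) → no; 1× N (X3) → no; 2× C (X4) → no; 1× O (X2) → match.
That gives 1 matching atom.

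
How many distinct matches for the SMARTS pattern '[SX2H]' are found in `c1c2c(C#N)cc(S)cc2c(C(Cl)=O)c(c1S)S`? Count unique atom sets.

[SX2H] is the SMARTS for a thiol: an aliphatic sulfur with two connections, one being H.
The molecule carries 3 separate instances of a thiol (-SH) meeting every constraint; each maps to a distinct set of atoms, giving 3 matches.

3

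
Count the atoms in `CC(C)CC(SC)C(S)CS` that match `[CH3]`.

The query [CH3] means: aliphatic carbon with exactly three hydrogens.
Check the 11 heavy atoms by environment: 2× C (H2) → no; 3× C (H1) → no; 1× S (H0) → no; 3× C (H3) → match; 2× S (H1) → no.
That gives 3 matching atoms.

3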